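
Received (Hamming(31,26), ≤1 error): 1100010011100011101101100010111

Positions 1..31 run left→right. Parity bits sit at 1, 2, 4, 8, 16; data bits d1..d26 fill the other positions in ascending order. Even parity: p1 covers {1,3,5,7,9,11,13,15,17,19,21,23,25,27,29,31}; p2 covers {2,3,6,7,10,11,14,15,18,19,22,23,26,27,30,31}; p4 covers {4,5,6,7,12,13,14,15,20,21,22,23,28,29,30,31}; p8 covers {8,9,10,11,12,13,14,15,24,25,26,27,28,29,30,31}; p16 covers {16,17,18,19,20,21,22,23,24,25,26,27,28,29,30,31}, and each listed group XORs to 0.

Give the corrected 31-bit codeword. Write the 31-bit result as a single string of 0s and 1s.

1000010011100011101101100010111

s1 (pos 1,3,5,7,9,11,13,15,17,19,21,23,25,27,29,31): 1⊕0⊕0⊕0⊕1⊕1⊕0⊕1⊕1⊕1⊕0⊕1⊕0⊕1⊕1⊕1 = 0
s2 (pos 2,3,6,7,10,11,14,15,18,19,22,23,26,27,30,31): 1⊕0⊕1⊕0⊕1⊕1⊕0⊕1⊕0⊕1⊕1⊕1⊕0⊕1⊕1⊕1 = 1
s4 (pos 4,5,6,7,12,13,14,15,20,21,22,23,28,29,30,31): 0⊕0⊕1⊕0⊕0⊕0⊕0⊕1⊕1⊕0⊕1⊕1⊕0⊕1⊕1⊕1 = 0
s8 (pos 8,9,10,11,12,13,14,15,24,25,26,27,28,29,30,31): 0⊕1⊕1⊕1⊕0⊕0⊕0⊕1⊕0⊕0⊕0⊕1⊕0⊕1⊕1⊕1 = 0
s16 (pos 16,17,18,19,20,21,22,23,24,25,26,27,28,29,30,31): 1⊕1⊕0⊕1⊕1⊕0⊕1⊕1⊕0⊕0⊕0⊕1⊕0⊕1⊕1⊕1 = 0
Syndrome s16…s1 = 00010 → error at position 2.
Flip position 2: 1100010011100011101101100010111 → 1000010011100011101101100010111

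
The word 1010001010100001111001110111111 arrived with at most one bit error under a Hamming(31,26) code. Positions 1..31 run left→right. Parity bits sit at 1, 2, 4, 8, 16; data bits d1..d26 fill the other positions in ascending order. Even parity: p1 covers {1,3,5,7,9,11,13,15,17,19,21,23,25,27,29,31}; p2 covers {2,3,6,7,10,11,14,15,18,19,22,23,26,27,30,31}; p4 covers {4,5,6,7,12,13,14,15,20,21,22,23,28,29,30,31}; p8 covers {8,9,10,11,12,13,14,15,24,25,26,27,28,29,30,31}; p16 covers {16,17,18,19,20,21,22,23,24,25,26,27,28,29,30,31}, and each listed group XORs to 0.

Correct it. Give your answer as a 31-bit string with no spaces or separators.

s1 (pos 1,3,5,7,9,11,13,15,17,19,21,23,25,27,29,31): 1⊕1⊕0⊕1⊕1⊕1⊕0⊕0⊕1⊕1⊕0⊕1⊕0⊕1⊕1⊕1 = 1
s2 (pos 2,3,6,7,10,11,14,15,18,19,22,23,26,27,30,31): 0⊕1⊕0⊕1⊕0⊕1⊕0⊕0⊕1⊕1⊕1⊕1⊕1⊕1⊕1⊕1 = 1
s4 (pos 4,5,6,7,12,13,14,15,20,21,22,23,28,29,30,31): 0⊕0⊕0⊕1⊕0⊕0⊕0⊕0⊕0⊕0⊕1⊕1⊕1⊕1⊕1⊕1 = 1
s8 (pos 8,9,10,11,12,13,14,15,24,25,26,27,28,29,30,31): 0⊕1⊕0⊕1⊕0⊕0⊕0⊕0⊕1⊕0⊕1⊕1⊕1⊕1⊕1⊕1 = 1
s16 (pos 16,17,18,19,20,21,22,23,24,25,26,27,28,29,30,31): 1⊕1⊕1⊕1⊕0⊕0⊕1⊕1⊕1⊕0⊕1⊕1⊕1⊕1⊕1⊕1 = 1
Syndrome s16…s1 = 11111 → error at position 31.
Flip position 31: 1010001010100001111001110111111 → 1010001010100001111001110111110

1010001010100001111001110111110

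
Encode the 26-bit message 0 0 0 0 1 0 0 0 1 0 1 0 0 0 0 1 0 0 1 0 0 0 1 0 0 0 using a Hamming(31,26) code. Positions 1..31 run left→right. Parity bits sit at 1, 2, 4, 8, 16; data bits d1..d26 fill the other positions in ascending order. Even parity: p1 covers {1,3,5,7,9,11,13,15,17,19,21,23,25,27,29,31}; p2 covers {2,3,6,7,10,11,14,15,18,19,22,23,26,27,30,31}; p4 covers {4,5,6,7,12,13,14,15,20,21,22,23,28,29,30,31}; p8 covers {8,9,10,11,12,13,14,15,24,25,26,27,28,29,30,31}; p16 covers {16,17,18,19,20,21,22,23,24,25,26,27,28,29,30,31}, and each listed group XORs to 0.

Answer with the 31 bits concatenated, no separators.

0100000110001011000010010001000

Place data at non-parity positions: p1 p2 0 p4 0 0 0 p8 1 0 0 0 1 0 1 p16 0 0 0 0 1 0 0 1 0 0 0 1 0 0 0
p1 (pos 1,3,5,7,9,11,13,15,17,19,21,23,25,27,29,31): XOR of data positions = 0⊕0⊕0⊕1⊕0⊕1⊕1⊕0⊕0⊕1⊕0⊕0⊕0⊕0⊕0 = 0
p2 (pos 2,3,6,7,10,11,14,15,18,19,22,23,26,27,30,31): XOR of data positions = 0⊕0⊕0⊕0⊕0⊕0⊕1⊕0⊕0⊕0⊕0⊕0⊕0⊕0⊕0 = 1
p4 (pos 4,5,6,7,12,13,14,15,20,21,22,23,28,29,30,31): XOR of data positions = 0⊕0⊕0⊕0⊕1⊕0⊕1⊕0⊕1⊕0⊕0⊕1⊕0⊕0⊕0 = 0
p8 (pos 8,9,10,11,12,13,14,15,24,25,26,27,28,29,30,31): XOR of data positions = 1⊕0⊕0⊕0⊕1⊕0⊕1⊕1⊕0⊕0⊕0⊕1⊕0⊕0⊕0 = 1
p16 (pos 16,17,18,19,20,21,22,23,24,25,26,27,28,29,30,31): XOR of data positions = 0⊕0⊕0⊕0⊕1⊕0⊕0⊕1⊕0⊕0⊕0⊕1⊕0⊕0⊕0 = 1
Codeword: 0100000110001011000010010001000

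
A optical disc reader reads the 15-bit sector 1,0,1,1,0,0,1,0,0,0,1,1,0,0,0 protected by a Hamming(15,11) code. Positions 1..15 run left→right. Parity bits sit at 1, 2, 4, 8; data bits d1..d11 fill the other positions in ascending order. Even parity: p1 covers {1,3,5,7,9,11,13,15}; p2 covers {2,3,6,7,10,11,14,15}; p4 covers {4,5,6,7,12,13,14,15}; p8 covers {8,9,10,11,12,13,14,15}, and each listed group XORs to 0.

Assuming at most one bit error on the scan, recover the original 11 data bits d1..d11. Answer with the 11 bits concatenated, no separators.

s1 (pos 1,3,5,7,9,11,13,15): 1⊕1⊕0⊕1⊕0⊕1⊕0⊕0 = 0
s2 (pos 2,3,6,7,10,11,14,15): 0⊕1⊕0⊕1⊕0⊕1⊕0⊕0 = 1
s4 (pos 4,5,6,7,12,13,14,15): 1⊕0⊕0⊕1⊕1⊕0⊕0⊕0 = 1
s8 (pos 8,9,10,11,12,13,14,15): 0⊕0⊕0⊕1⊕1⊕0⊕0⊕0 = 0
Syndrome s8…s1 = 0110 → error at position 6.
Flip position 6: 101100100011000 → 101101100011000
Read data bits from positions 3,5,6,7,9,10,11,12,13,14,15: 10110011000

10110011000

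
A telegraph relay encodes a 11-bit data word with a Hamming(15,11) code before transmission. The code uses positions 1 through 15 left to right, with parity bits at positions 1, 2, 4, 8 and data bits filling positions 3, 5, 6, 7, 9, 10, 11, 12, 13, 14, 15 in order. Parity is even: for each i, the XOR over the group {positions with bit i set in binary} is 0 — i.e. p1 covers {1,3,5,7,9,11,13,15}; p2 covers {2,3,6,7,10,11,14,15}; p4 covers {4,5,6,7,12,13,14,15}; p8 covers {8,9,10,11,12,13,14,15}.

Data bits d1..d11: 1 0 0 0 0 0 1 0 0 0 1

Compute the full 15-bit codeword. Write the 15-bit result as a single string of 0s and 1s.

111100000010001

Place data at non-parity positions: p1 p2 1 p4 0 0 0 p8 0 0 1 0 0 0 1
p1 (pos 1,3,5,7,9,11,13,15): XOR of data positions = 1⊕0⊕0⊕0⊕1⊕0⊕1 = 1
p2 (pos 2,3,6,7,10,11,14,15): XOR of data positions = 1⊕0⊕0⊕0⊕1⊕0⊕1 = 1
p4 (pos 4,5,6,7,12,13,14,15): XOR of data positions = 0⊕0⊕0⊕0⊕0⊕0⊕1 = 1
p8 (pos 8,9,10,11,12,13,14,15): XOR of data positions = 0⊕0⊕1⊕0⊕0⊕0⊕1 = 0
Codeword: 111100000010001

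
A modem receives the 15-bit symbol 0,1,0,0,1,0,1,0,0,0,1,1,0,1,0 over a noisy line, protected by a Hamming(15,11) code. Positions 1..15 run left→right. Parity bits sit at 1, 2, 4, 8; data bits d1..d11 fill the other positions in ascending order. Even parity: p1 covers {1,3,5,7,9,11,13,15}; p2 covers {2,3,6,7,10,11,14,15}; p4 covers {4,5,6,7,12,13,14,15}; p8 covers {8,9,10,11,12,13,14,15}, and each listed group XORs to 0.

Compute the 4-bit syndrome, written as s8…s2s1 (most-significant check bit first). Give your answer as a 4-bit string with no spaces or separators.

s1 (pos 1,3,5,7,9,11,13,15): 0⊕0⊕1⊕1⊕0⊕1⊕0⊕0 = 1
s2 (pos 2,3,6,7,10,11,14,15): 1⊕0⊕0⊕1⊕0⊕1⊕1⊕0 = 0
s4 (pos 4,5,6,7,12,13,14,15): 0⊕1⊕0⊕1⊕1⊕0⊕1⊕0 = 0
s8 (pos 8,9,10,11,12,13,14,15): 0⊕0⊕0⊕1⊕1⊕0⊕1⊕0 = 1
Syndrome s8…s1 = 1001 → error at position 9.

1001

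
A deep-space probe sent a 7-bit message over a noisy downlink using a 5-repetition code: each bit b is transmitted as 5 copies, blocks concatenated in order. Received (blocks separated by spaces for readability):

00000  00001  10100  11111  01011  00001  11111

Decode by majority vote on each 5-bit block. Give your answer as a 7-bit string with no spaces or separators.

Block 1 (00000): 0 ones → 0
Block 2 (00001): 1 one → 0
Block 3 (10100): 2 ones → 0
Block 4 (11111): 5 ones → 1
Block 5 (01011): 3 ones → 1
Block 6 (00001): 1 one → 0
Block 7 (11111): 5 ones → 1

0001101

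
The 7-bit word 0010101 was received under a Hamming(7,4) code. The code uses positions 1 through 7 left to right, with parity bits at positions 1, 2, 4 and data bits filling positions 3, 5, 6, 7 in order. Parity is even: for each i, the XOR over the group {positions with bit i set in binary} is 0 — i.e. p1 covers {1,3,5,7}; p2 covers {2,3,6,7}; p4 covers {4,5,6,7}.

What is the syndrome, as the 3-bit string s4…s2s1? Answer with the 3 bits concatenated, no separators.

001

s1 (pos 1,3,5,7): 0⊕1⊕1⊕1 = 1
s2 (pos 2,3,6,7): 0⊕1⊕0⊕1 = 0
s4 (pos 4,5,6,7): 0⊕1⊕0⊕1 = 0
Syndrome s4…s1 = 001 → error at position 1.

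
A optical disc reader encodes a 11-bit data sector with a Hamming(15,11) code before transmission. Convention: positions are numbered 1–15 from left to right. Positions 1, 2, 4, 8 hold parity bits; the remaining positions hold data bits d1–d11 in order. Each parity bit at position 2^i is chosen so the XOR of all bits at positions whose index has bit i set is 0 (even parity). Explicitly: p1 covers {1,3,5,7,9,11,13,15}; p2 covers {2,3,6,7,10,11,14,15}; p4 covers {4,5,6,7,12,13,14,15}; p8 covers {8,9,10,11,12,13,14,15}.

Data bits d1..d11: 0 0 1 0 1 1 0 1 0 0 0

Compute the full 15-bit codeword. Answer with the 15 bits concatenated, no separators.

Place data at non-parity positions: p1 p2 0 p4 0 1 0 p8 1 1 0 1 0 0 0
p1 (pos 1,3,5,7,9,11,13,15): XOR of data positions = 0⊕0⊕0⊕1⊕0⊕0⊕0 = 1
p2 (pos 2,3,6,7,10,11,14,15): XOR of data positions = 0⊕1⊕0⊕1⊕0⊕0⊕0 = 0
p4 (pos 4,5,6,7,12,13,14,15): XOR of data positions = 0⊕1⊕0⊕1⊕0⊕0⊕0 = 0
p8 (pos 8,9,10,11,12,13,14,15): XOR of data positions = 1⊕1⊕0⊕1⊕0⊕0⊕0 = 1
Codeword: 100001011101000

100001011101000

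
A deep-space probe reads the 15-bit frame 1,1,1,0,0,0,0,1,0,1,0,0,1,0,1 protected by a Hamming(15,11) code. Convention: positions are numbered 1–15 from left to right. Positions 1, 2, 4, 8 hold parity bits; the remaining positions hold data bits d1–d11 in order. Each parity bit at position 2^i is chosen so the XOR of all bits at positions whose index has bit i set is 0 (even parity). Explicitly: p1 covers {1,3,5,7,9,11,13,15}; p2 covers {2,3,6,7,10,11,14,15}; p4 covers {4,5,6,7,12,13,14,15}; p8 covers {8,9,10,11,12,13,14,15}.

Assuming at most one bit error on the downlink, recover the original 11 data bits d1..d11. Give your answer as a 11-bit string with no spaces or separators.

s1 (pos 1,3,5,7,9,11,13,15): 1⊕1⊕0⊕0⊕0⊕0⊕1⊕1 = 0
s2 (pos 2,3,6,7,10,11,14,15): 1⊕1⊕0⊕0⊕1⊕0⊕0⊕1 = 0
s4 (pos 4,5,6,7,12,13,14,15): 0⊕0⊕0⊕0⊕0⊕1⊕0⊕1 = 0
s8 (pos 8,9,10,11,12,13,14,15): 1⊕0⊕1⊕0⊕0⊕1⊕0⊕1 = 0
Syndrome s8…s1 = 0000 → no error.
Read data bits from positions 3,5,6,7,9,10,11,12,13,14,15: 10000100101

10000100101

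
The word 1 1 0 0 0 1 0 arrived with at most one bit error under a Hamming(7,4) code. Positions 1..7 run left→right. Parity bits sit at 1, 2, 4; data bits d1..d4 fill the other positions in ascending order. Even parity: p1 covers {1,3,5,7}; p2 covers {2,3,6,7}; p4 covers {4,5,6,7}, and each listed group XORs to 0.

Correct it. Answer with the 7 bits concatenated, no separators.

1100110

s1 (pos 1,3,5,7): 1⊕0⊕0⊕0 = 1
s2 (pos 2,3,6,7): 1⊕0⊕1⊕0 = 0
s4 (pos 4,5,6,7): 0⊕0⊕1⊕0 = 1
Syndrome s4…s1 = 101 → error at position 5.
Flip position 5: 1100010 → 1100110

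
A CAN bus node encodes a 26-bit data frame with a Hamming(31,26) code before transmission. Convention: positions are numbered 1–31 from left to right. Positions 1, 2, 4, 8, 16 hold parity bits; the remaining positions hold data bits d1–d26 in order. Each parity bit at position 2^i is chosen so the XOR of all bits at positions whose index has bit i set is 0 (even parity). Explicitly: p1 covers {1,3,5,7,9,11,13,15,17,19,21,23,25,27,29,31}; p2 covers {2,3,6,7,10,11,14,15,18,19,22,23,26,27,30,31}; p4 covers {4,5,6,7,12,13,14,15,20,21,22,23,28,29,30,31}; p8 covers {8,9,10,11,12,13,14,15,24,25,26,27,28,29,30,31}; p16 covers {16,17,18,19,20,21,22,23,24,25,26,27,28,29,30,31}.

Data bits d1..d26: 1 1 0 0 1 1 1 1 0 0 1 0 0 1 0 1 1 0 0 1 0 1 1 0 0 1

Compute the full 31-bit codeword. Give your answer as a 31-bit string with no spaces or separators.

Place data at non-parity positions: p1 p2 1 p4 1 0 0 p8 1 1 1 1 0 0 1 p16 0 0 1 0 1 1 0 0 1 0 1 1 0 0 1
p1 (pos 1,3,5,7,9,11,13,15,17,19,21,23,25,27,29,31): XOR of data positions = 1⊕1⊕0⊕1⊕1⊕0⊕1⊕0⊕1⊕1⊕0⊕1⊕1⊕0⊕1 = 0
p2 (pos 2,3,6,7,10,11,14,15,18,19,22,23,26,27,30,31): XOR of data positions = 1⊕0⊕0⊕1⊕1⊕0⊕1⊕0⊕1⊕1⊕0⊕0⊕1⊕0⊕1 = 0
p4 (pos 4,5,6,7,12,13,14,15,20,21,22,23,28,29,30,31): XOR of data positions = 1⊕0⊕0⊕1⊕0⊕0⊕1⊕0⊕1⊕1⊕0⊕1⊕0⊕0⊕1 = 1
p8 (pos 8,9,10,11,12,13,14,15,24,25,26,27,28,29,30,31): XOR of data positions = 1⊕1⊕1⊕1⊕0⊕0⊕1⊕0⊕1⊕0⊕1⊕1⊕0⊕0⊕1 = 1
p16 (pos 16,17,18,19,20,21,22,23,24,25,26,27,28,29,30,31): XOR of data positions = 0⊕0⊕1⊕0⊕1⊕1⊕0⊕0⊕1⊕0⊕1⊕1⊕0⊕0⊕1 = 1
Codeword: 0011100111110011001011001011001

0011100111110011001011001011001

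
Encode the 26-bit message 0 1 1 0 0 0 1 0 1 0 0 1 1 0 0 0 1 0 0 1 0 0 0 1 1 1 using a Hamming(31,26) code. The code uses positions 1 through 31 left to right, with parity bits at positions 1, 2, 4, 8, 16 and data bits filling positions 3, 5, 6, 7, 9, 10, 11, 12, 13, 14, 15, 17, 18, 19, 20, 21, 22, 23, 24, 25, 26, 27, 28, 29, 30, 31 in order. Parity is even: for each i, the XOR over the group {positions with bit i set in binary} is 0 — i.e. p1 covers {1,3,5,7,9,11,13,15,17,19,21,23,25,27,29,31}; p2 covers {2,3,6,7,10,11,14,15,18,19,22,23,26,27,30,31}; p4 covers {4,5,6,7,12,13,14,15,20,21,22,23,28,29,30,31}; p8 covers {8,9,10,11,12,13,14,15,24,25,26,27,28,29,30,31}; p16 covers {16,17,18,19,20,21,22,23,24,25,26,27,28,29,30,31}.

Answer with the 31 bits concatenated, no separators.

1001110000101001110001001000111

Place data at non-parity positions: p1 p2 0 p4 1 1 0 p8 0 0 1 0 1 0 0 p16 1 1 0 0 0 1 0 0 1 0 0 0 1 1 1
p1 (pos 1,3,5,7,9,11,13,15,17,19,21,23,25,27,29,31): XOR of data positions = 0⊕1⊕0⊕0⊕1⊕1⊕0⊕1⊕0⊕0⊕0⊕1⊕0⊕1⊕1 = 1
p2 (pos 2,3,6,7,10,11,14,15,18,19,22,23,26,27,30,31): XOR of data positions = 0⊕1⊕0⊕0⊕1⊕0⊕0⊕1⊕0⊕1⊕0⊕0⊕0⊕1⊕1 = 0
p4 (pos 4,5,6,7,12,13,14,15,20,21,22,23,28,29,30,31): XOR of data positions = 1⊕1⊕0⊕0⊕1⊕0⊕0⊕0⊕0⊕1⊕0⊕0⊕1⊕1⊕1 = 1
p8 (pos 8,9,10,11,12,13,14,15,24,25,26,27,28,29,30,31): XOR of data positions = 0⊕0⊕1⊕0⊕1⊕0⊕0⊕0⊕1⊕0⊕0⊕0⊕1⊕1⊕1 = 0
p16 (pos 16,17,18,19,20,21,22,23,24,25,26,27,28,29,30,31): XOR of data positions = 1⊕1⊕0⊕0⊕0⊕1⊕0⊕0⊕1⊕0⊕0⊕0⊕1⊕1⊕1 = 1
Codeword: 1001110000101001110001001000111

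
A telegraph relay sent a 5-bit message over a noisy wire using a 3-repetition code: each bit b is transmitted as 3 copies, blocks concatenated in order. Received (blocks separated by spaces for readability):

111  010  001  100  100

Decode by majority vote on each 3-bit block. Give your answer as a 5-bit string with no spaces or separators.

Block 1 (111): 3 ones → 1
Block 2 (010): 1 one → 0
Block 3 (001): 1 one → 0
Block 4 (100): 1 one → 0
Block 5 (100): 1 one → 0

10000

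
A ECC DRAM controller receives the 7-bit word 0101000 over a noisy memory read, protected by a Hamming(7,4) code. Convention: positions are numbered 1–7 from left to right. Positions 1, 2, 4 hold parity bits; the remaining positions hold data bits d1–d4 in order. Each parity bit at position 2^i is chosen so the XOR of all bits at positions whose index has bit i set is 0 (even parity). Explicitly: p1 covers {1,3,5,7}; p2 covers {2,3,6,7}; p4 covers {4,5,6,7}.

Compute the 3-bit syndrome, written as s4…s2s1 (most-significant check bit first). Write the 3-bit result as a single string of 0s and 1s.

s1 (pos 1,3,5,7): 0⊕0⊕0⊕0 = 0
s2 (pos 2,3,6,7): 1⊕0⊕0⊕0 = 1
s4 (pos 4,5,6,7): 1⊕0⊕0⊕0 = 1
Syndrome s4…s1 = 110 → error at position 6.

110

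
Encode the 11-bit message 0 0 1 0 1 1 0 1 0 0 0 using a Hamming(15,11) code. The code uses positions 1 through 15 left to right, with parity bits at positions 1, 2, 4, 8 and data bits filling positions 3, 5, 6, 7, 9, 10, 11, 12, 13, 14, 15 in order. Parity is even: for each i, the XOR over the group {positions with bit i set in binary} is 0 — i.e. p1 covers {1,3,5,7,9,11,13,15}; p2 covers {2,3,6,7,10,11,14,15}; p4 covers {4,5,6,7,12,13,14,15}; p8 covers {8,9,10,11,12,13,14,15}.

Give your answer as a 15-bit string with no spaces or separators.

Place data at non-parity positions: p1 p2 0 p4 0 1 0 p8 1 1 0 1 0 0 0
p1 (pos 1,3,5,7,9,11,13,15): XOR of data positions = 0⊕0⊕0⊕1⊕0⊕0⊕0 = 1
p2 (pos 2,3,6,7,10,11,14,15): XOR of data positions = 0⊕1⊕0⊕1⊕0⊕0⊕0 = 0
p4 (pos 4,5,6,7,12,13,14,15): XOR of data positions = 0⊕1⊕0⊕1⊕0⊕0⊕0 = 0
p8 (pos 8,9,10,11,12,13,14,15): XOR of data positions = 1⊕1⊕0⊕1⊕0⊕0⊕0 = 1
Codeword: 100001011101000

100001011101000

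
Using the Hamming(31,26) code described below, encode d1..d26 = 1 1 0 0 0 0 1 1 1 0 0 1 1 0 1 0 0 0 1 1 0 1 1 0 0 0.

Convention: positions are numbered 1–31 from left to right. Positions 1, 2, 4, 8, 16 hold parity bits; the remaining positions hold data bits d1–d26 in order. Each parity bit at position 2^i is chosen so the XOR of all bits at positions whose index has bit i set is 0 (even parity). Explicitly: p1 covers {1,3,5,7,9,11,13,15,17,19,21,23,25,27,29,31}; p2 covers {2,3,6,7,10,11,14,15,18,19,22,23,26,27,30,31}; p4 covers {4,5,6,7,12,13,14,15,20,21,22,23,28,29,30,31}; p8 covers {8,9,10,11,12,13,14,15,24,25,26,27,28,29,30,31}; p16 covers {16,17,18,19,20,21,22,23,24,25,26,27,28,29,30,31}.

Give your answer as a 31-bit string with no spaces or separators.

1011100100111001110100011011000

Place data at non-parity positions: p1 p2 1 p4 1 0 0 p8 0 0 1 1 1 0 0 p16 1 1 0 1 0 0 0 1 1 0 1 1 0 0 0
p1 (pos 1,3,5,7,9,11,13,15,17,19,21,23,25,27,29,31): XOR of data positions = 1⊕1⊕0⊕0⊕1⊕1⊕0⊕1⊕0⊕0⊕0⊕1⊕1⊕0⊕0 = 1
p2 (pos 2,3,6,7,10,11,14,15,18,19,22,23,26,27,30,31): XOR of data positions = 1⊕0⊕0⊕0⊕1⊕0⊕0⊕1⊕0⊕0⊕0⊕0⊕1⊕0⊕0 = 0
p4 (pos 4,5,6,7,12,13,14,15,20,21,22,23,28,29,30,31): XOR of data positions = 1⊕0⊕0⊕1⊕1⊕0⊕0⊕1⊕0⊕0⊕0⊕1⊕0⊕0⊕0 = 1
p8 (pos 8,9,10,11,12,13,14,15,24,25,26,27,28,29,30,31): XOR of data positions = 0⊕0⊕1⊕1⊕1⊕0⊕0⊕1⊕1⊕0⊕1⊕1⊕0⊕0⊕0 = 1
p16 (pos 16,17,18,19,20,21,22,23,24,25,26,27,28,29,30,31): XOR of data positions = 1⊕1⊕0⊕1⊕0⊕0⊕0⊕1⊕1⊕0⊕1⊕1⊕0⊕0⊕0 = 1
Codeword: 1011100100111001110100011011000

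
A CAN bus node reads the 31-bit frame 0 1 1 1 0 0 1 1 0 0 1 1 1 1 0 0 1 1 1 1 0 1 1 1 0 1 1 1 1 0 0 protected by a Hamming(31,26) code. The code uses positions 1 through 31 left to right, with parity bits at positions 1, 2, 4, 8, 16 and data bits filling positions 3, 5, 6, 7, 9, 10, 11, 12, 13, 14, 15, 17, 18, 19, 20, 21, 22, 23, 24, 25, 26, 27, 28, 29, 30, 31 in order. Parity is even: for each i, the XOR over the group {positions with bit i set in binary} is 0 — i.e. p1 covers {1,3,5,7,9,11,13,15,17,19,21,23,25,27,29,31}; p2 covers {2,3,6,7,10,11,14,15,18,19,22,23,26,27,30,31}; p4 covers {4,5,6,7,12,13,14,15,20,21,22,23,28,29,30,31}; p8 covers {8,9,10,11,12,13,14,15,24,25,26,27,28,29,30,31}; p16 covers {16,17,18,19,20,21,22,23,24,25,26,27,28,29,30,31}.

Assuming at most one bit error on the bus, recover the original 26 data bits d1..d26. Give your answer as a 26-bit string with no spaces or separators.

10010011110110101110111100

s1 (pos 1,3,5,7,9,11,13,15,17,19,21,23,25,27,29,31): 0⊕1⊕0⊕1⊕0⊕1⊕1⊕0⊕1⊕1⊕0⊕1⊕0⊕1⊕1⊕0 = 1
s2 (pos 2,3,6,7,10,11,14,15,18,19,22,23,26,27,30,31): 1⊕1⊕0⊕1⊕0⊕1⊕1⊕0⊕1⊕1⊕1⊕1⊕1⊕1⊕0⊕0 = 1
s4 (pos 4,5,6,7,12,13,14,15,20,21,22,23,28,29,30,31): 1⊕0⊕0⊕1⊕1⊕1⊕1⊕0⊕1⊕0⊕1⊕1⊕1⊕1⊕0⊕0 = 0
s8 (pos 8,9,10,11,12,13,14,15,24,25,26,27,28,29,30,31): 1⊕0⊕0⊕1⊕1⊕1⊕1⊕0⊕1⊕0⊕1⊕1⊕1⊕1⊕0⊕0 = 0
s16 (pos 16,17,18,19,20,21,22,23,24,25,26,27,28,29,30,31): 0⊕1⊕1⊕1⊕1⊕0⊕1⊕1⊕1⊕0⊕1⊕1⊕1⊕1⊕0⊕0 = 1
Syndrome s16…s1 = 10011 → error at position 19.
Flip position 19: 0111001100111100111101110111100 → 0111001100111100110101110111100
Read data bits from positions 3,5,6,7,9,10,11,12,13,14,15,17,18,19,20,21,22,23,24,25,26,27,28,29,30,31: 10010011110110101110111100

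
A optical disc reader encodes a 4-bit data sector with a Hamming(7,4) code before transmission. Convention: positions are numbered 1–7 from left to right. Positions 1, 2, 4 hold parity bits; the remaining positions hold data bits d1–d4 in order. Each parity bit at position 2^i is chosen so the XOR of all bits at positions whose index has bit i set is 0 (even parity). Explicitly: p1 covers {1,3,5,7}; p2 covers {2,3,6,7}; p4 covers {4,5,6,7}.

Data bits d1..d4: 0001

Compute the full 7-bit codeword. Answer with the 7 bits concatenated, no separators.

1101001

Place data at non-parity positions: p1 p2 0 p4 0 0 1
p1 (pos 1,3,5,7): XOR of data positions = 0⊕0⊕1 = 1
p2 (pos 2,3,6,7): XOR of data positions = 0⊕0⊕1 = 1
p4 (pos 4,5,6,7): XOR of data positions = 0⊕0⊕1 = 1
Codeword: 1101001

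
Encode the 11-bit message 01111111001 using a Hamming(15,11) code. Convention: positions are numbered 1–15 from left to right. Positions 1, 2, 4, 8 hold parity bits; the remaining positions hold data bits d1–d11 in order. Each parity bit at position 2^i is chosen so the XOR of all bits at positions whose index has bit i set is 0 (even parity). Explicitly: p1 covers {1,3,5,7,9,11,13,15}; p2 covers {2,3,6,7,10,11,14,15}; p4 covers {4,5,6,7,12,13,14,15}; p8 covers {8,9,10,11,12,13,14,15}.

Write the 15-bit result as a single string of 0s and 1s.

Place data at non-parity positions: p1 p2 0 p4 1 1 1 p8 1 1 1 1 0 0 1
p1 (pos 1,3,5,7,9,11,13,15): XOR of data positions = 0⊕1⊕1⊕1⊕1⊕0⊕1 = 1
p2 (pos 2,3,6,7,10,11,14,15): XOR of data positions = 0⊕1⊕1⊕1⊕1⊕0⊕1 = 1
p4 (pos 4,5,6,7,12,13,14,15): XOR of data positions = 1⊕1⊕1⊕1⊕0⊕0⊕1 = 1
p8 (pos 8,9,10,11,12,13,14,15): XOR of data positions = 1⊕1⊕1⊕1⊕0⊕0⊕1 = 1
Codeword: 110111111111001

110111111111001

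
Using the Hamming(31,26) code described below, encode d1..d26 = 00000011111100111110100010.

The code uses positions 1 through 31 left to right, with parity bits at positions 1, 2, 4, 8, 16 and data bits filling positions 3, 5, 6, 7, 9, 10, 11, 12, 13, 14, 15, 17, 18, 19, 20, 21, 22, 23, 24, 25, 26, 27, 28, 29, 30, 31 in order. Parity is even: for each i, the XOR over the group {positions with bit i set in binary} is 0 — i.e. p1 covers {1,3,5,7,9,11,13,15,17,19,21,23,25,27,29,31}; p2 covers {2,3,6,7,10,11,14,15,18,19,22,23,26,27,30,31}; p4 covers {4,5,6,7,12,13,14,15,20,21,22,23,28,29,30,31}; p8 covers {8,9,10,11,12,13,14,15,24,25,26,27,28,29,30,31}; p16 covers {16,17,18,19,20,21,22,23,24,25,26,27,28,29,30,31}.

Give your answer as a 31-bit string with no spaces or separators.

0101000000111110100111110100010

Place data at non-parity positions: p1 p2 0 p4 0 0 0 p8 0 0 1 1 1 1 1 p16 1 0 0 1 1 1 1 1 0 1 0 0 0 1 0
p1 (pos 1,3,5,7,9,11,13,15,17,19,21,23,25,27,29,31): XOR of data positions = 0⊕0⊕0⊕0⊕1⊕1⊕1⊕1⊕0⊕1⊕1⊕0⊕0⊕0⊕0 = 0
p2 (pos 2,3,6,7,10,11,14,15,18,19,22,23,26,27,30,31): XOR of data positions = 0⊕0⊕0⊕0⊕1⊕1⊕1⊕0⊕0⊕1⊕1⊕1⊕0⊕1⊕0 = 1
p4 (pos 4,5,6,7,12,13,14,15,20,21,22,23,28,29,30,31): XOR of data positions = 0⊕0⊕0⊕1⊕1⊕1⊕1⊕1⊕1⊕1⊕1⊕0⊕0⊕1⊕0 = 1
p8 (pos 8,9,10,11,12,13,14,15,24,25,26,27,28,29,30,31): XOR of data positions = 0⊕0⊕1⊕1⊕1⊕1⊕1⊕1⊕0⊕1⊕0⊕0⊕0⊕1⊕0 = 0
p16 (pos 16,17,18,19,20,21,22,23,24,25,26,27,28,29,30,31): XOR of data positions = 1⊕0⊕0⊕1⊕1⊕1⊕1⊕1⊕0⊕1⊕0⊕0⊕0⊕1⊕0 = 0
Codeword: 0101000000111110100111110100010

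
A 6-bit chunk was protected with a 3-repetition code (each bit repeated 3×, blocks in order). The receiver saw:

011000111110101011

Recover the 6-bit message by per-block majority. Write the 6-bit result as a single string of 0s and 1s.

101111

Block 1 (011): 2 ones → 1
Block 2 (000): 0 ones → 0
Block 3 (111): 3 ones → 1
Block 4 (110): 2 ones → 1
Block 5 (101): 2 ones → 1
Block 6 (011): 2 ones → 1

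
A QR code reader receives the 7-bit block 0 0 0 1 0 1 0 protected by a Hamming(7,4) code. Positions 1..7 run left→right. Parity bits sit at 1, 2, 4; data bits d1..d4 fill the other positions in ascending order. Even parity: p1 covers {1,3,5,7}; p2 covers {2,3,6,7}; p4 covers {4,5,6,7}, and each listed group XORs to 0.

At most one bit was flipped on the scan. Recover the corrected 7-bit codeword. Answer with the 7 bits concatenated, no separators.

0101010

s1 (pos 1,3,5,7): 0⊕0⊕0⊕0 = 0
s2 (pos 2,3,6,7): 0⊕0⊕1⊕0 = 1
s4 (pos 4,5,6,7): 1⊕0⊕1⊕0 = 0
Syndrome s4…s1 = 010 → error at position 2.
Flip position 2: 0001010 → 0101010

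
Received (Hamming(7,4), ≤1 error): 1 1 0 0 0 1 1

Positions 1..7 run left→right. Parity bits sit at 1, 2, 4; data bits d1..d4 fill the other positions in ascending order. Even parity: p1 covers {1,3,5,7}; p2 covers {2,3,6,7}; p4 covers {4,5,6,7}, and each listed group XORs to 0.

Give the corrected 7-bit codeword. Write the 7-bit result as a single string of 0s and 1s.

s1 (pos 1,3,5,7): 1⊕0⊕0⊕1 = 0
s2 (pos 2,3,6,7): 1⊕0⊕1⊕1 = 1
s4 (pos 4,5,6,7): 0⊕0⊕1⊕1 = 0
Syndrome s4…s1 = 010 → error at position 2.
Flip position 2: 1100011 → 1000011

1000011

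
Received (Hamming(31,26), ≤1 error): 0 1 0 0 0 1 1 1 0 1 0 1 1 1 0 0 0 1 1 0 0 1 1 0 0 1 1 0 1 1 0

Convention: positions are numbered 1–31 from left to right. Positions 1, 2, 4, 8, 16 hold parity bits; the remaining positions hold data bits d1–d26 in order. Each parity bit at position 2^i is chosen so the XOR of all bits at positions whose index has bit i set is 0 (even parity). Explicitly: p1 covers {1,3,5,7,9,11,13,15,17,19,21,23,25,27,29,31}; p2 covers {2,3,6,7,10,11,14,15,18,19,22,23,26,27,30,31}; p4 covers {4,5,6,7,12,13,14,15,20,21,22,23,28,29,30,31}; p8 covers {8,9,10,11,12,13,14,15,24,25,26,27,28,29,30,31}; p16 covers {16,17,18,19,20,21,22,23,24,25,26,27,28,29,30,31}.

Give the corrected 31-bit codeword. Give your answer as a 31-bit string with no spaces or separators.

0100011101001100011001100110110

s1 (pos 1,3,5,7,9,11,13,15,17,19,21,23,25,27,29,31): 0⊕0⊕0⊕1⊕0⊕0⊕1⊕0⊕0⊕1⊕0⊕1⊕0⊕1⊕1⊕0 = 0
s2 (pos 2,3,6,7,10,11,14,15,18,19,22,23,26,27,30,31): 1⊕0⊕1⊕1⊕1⊕0⊕1⊕0⊕1⊕1⊕1⊕1⊕1⊕1⊕1⊕0 = 0
s4 (pos 4,5,6,7,12,13,14,15,20,21,22,23,28,29,30,31): 0⊕0⊕1⊕1⊕1⊕1⊕1⊕0⊕0⊕0⊕1⊕1⊕0⊕1⊕1⊕0 = 1
s8 (pos 8,9,10,11,12,13,14,15,24,25,26,27,28,29,30,31): 1⊕0⊕1⊕0⊕1⊕1⊕1⊕0⊕0⊕0⊕1⊕1⊕0⊕1⊕1⊕0 = 1
s16 (pos 16,17,18,19,20,21,22,23,24,25,26,27,28,29,30,31): 0⊕0⊕1⊕1⊕0⊕0⊕1⊕1⊕0⊕0⊕1⊕1⊕0⊕1⊕1⊕0 = 0
Syndrome s16…s1 = 01100 → error at position 12.
Flip position 12: 0100011101011100011001100110110 → 0100011101001100011001100110110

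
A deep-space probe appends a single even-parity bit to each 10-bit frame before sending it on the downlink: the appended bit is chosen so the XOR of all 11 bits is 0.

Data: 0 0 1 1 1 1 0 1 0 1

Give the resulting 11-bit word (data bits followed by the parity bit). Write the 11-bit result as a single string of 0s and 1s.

XOR of the 10 data bits: 0⊕0⊕1⊕1⊕1⊕1⊕0⊕1⊕0⊕1 = 0
Parity bit = 0 (so all 11 bits XOR to 0).

00111101010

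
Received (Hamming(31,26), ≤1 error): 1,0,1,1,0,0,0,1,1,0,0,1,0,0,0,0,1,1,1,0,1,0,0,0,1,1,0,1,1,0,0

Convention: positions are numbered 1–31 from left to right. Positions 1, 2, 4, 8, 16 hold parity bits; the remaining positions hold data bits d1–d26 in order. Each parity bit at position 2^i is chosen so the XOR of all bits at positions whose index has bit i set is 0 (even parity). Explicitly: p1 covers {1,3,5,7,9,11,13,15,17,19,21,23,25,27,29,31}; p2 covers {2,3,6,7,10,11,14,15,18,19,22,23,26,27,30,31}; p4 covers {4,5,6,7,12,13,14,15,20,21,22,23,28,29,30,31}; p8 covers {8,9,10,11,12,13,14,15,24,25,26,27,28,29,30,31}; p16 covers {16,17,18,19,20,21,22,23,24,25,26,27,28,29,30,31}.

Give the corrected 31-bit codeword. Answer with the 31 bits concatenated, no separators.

s1 (pos 1,3,5,7,9,11,13,15,17,19,21,23,25,27,29,31): 1⊕1⊕0⊕0⊕1⊕0⊕0⊕0⊕1⊕1⊕1⊕0⊕1⊕0⊕1⊕0 = 0
s2 (pos 2,3,6,7,10,11,14,15,18,19,22,23,26,27,30,31): 0⊕1⊕0⊕0⊕0⊕0⊕0⊕0⊕1⊕1⊕0⊕0⊕1⊕0⊕0⊕0 = 0
s4 (pos 4,5,6,7,12,13,14,15,20,21,22,23,28,29,30,31): 1⊕0⊕0⊕0⊕1⊕0⊕0⊕0⊕0⊕1⊕0⊕0⊕1⊕1⊕0⊕0 = 1
s8 (pos 8,9,10,11,12,13,14,15,24,25,26,27,28,29,30,31): 1⊕1⊕0⊕0⊕1⊕0⊕0⊕0⊕0⊕1⊕1⊕0⊕1⊕1⊕0⊕0 = 1
s16 (pos 16,17,18,19,20,21,22,23,24,25,26,27,28,29,30,31): 0⊕1⊕1⊕1⊕0⊕1⊕0⊕0⊕0⊕1⊕1⊕0⊕1⊕1⊕0⊕0 = 0
Syndrome s16…s1 = 01100 → error at position 12.
Flip position 12: 1011000110010000111010001101100 → 1011000110000000111010001101100

1011000110000000111010001101100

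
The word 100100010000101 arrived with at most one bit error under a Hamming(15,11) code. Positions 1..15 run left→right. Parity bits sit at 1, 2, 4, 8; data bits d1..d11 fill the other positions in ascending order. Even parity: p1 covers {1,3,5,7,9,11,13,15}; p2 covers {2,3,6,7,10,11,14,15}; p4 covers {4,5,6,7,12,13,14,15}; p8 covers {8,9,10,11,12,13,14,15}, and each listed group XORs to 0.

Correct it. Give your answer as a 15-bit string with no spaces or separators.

100100010000100

s1 (pos 1,3,5,7,9,11,13,15): 1⊕0⊕0⊕0⊕0⊕0⊕1⊕1 = 1
s2 (pos 2,3,6,7,10,11,14,15): 0⊕0⊕0⊕0⊕0⊕0⊕0⊕1 = 1
s4 (pos 4,5,6,7,12,13,14,15): 1⊕0⊕0⊕0⊕0⊕1⊕0⊕1 = 1
s8 (pos 8,9,10,11,12,13,14,15): 1⊕0⊕0⊕0⊕0⊕1⊕0⊕1 = 1
Syndrome s8…s1 = 1111 → error at position 15.
Flip position 15: 100100010000101 → 100100010000100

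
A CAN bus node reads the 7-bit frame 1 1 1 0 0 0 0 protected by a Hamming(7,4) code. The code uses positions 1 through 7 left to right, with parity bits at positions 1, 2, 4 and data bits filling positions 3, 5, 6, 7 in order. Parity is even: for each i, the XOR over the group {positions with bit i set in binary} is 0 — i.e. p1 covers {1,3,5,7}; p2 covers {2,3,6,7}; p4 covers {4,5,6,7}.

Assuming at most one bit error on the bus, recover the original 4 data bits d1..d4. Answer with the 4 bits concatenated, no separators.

1000

s1 (pos 1,3,5,7): 1⊕1⊕0⊕0 = 0
s2 (pos 2,3,6,7): 1⊕1⊕0⊕0 = 0
s4 (pos 4,5,6,7): 0⊕0⊕0⊕0 = 0
Syndrome s4…s1 = 000 → no error.
Read data bits from positions 3,5,6,7: 1000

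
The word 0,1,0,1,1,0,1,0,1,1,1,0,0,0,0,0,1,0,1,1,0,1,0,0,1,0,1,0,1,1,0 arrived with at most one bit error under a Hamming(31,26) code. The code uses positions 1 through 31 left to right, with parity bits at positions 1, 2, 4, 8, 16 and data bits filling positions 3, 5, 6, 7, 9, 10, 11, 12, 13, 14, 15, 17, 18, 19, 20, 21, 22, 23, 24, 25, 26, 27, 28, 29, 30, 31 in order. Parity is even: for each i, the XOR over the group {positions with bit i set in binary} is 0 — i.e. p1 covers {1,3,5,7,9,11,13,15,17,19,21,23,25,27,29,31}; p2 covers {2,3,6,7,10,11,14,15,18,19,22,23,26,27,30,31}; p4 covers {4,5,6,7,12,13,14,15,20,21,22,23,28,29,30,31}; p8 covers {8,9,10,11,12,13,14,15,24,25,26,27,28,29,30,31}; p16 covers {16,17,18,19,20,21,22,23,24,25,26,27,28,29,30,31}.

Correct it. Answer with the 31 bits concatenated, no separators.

s1 (pos 1,3,5,7,9,11,13,15,17,19,21,23,25,27,29,31): 0⊕0⊕1⊕1⊕1⊕1⊕0⊕0⊕1⊕1⊕0⊕0⊕1⊕1⊕1⊕0 = 1
s2 (pos 2,3,6,7,10,11,14,15,18,19,22,23,26,27,30,31): 1⊕0⊕0⊕1⊕1⊕1⊕0⊕0⊕0⊕1⊕1⊕0⊕0⊕1⊕1⊕0 = 0
s4 (pos 4,5,6,7,12,13,14,15,20,21,22,23,28,29,30,31): 1⊕1⊕0⊕1⊕0⊕0⊕0⊕0⊕1⊕0⊕1⊕0⊕0⊕1⊕1⊕0 = 1
s8 (pos 8,9,10,11,12,13,14,15,24,25,26,27,28,29,30,31): 0⊕1⊕1⊕1⊕0⊕0⊕0⊕0⊕0⊕1⊕0⊕1⊕0⊕1⊕1⊕0 = 1
s16 (pos 16,17,18,19,20,21,22,23,24,25,26,27,28,29,30,31): 0⊕1⊕0⊕1⊕1⊕0⊕1⊕0⊕0⊕1⊕0⊕1⊕0⊕1⊕1⊕0 = 0
Syndrome s16…s1 = 01101 → error at position 13.
Flip position 13: 0101101011100000101101001010110 → 0101101011101000101101001010110

0101101011101000101101001010110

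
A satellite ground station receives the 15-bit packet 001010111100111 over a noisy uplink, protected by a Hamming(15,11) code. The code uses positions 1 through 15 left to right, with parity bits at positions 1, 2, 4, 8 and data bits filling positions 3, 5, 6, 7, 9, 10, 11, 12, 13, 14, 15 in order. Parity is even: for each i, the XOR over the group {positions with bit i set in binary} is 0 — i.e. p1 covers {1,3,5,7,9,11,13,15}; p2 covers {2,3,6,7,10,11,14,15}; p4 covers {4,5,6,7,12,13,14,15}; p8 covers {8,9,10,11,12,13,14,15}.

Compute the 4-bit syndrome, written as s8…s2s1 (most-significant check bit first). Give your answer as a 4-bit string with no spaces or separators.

s1 (pos 1,3,5,7,9,11,13,15): 0⊕1⊕1⊕1⊕1⊕0⊕1⊕1 = 0
s2 (pos 2,3,6,7,10,11,14,15): 0⊕1⊕0⊕1⊕1⊕0⊕1⊕1 = 1
s4 (pos 4,5,6,7,12,13,14,15): 0⊕1⊕0⊕1⊕0⊕1⊕1⊕1 = 1
s8 (pos 8,9,10,11,12,13,14,15): 1⊕1⊕1⊕0⊕0⊕1⊕1⊕1 = 0
Syndrome s8…s1 = 0110 → error at position 6.

0110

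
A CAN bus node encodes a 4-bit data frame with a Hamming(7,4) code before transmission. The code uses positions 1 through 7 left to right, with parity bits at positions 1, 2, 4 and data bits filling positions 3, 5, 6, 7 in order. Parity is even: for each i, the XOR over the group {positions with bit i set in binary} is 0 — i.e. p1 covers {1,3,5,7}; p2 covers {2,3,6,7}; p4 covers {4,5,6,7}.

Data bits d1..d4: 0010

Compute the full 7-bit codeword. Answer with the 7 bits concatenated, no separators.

0101010

Place data at non-parity positions: p1 p2 0 p4 0 1 0
p1 (pos 1,3,5,7): XOR of data positions = 0⊕0⊕0 = 0
p2 (pos 2,3,6,7): XOR of data positions = 0⊕1⊕0 = 1
p4 (pos 4,5,6,7): XOR of data positions = 0⊕1⊕0 = 1
Codeword: 0101010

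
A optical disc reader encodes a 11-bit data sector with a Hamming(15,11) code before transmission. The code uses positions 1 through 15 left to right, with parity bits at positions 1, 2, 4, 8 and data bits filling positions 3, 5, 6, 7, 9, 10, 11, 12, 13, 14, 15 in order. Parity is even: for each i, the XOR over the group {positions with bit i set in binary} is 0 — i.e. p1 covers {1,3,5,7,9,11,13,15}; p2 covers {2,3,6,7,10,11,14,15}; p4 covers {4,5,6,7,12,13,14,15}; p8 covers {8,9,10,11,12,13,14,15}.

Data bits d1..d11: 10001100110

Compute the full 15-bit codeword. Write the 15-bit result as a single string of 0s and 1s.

Place data at non-parity positions: p1 p2 1 p4 0 0 0 p8 1 1 0 0 1 1 0
p1 (pos 1,3,5,7,9,11,13,15): XOR of data positions = 1⊕0⊕0⊕1⊕0⊕1⊕0 = 1
p2 (pos 2,3,6,7,10,11,14,15): XOR of data positions = 1⊕0⊕0⊕1⊕0⊕1⊕0 = 1
p4 (pos 4,5,6,7,12,13,14,15): XOR of data positions = 0⊕0⊕0⊕0⊕1⊕1⊕0 = 0
p8 (pos 8,9,10,11,12,13,14,15): XOR of data positions = 1⊕1⊕0⊕0⊕1⊕1⊕0 = 0
Codeword: 111000001100110

111000001100110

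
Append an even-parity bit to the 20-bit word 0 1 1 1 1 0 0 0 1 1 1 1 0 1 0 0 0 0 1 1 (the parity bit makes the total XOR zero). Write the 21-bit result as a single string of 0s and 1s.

XOR of the 20 data bits: 0⊕1⊕1⊕1⊕1⊕0⊕0⊕0⊕1⊕1⊕1⊕1⊕0⊕1⊕0⊕0⊕0⊕0⊕1⊕1 = 1
Parity bit = 1 (so all 21 bits XOR to 0).

011110001111010000111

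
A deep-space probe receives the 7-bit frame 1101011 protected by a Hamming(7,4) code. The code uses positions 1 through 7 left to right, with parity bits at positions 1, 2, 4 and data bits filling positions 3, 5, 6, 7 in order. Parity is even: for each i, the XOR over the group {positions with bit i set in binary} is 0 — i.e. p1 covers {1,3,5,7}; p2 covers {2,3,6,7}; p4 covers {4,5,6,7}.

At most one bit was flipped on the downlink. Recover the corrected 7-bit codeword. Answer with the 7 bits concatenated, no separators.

s1 (pos 1,3,5,7): 1⊕0⊕0⊕1 = 0
s2 (pos 2,3,6,7): 1⊕0⊕1⊕1 = 1
s4 (pos 4,5,6,7): 1⊕0⊕1⊕1 = 1
Syndrome s4…s1 = 110 → error at position 6.
Flip position 6: 1101011 → 1101001

1101001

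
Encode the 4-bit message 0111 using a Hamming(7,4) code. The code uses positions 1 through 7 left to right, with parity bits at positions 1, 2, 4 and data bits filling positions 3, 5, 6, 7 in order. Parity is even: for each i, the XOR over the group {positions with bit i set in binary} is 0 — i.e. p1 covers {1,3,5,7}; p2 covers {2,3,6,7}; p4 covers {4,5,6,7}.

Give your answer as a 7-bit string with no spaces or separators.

0001111

Place data at non-parity positions: p1 p2 0 p4 1 1 1
p1 (pos 1,3,5,7): XOR of data positions = 0⊕1⊕1 = 0
p2 (pos 2,3,6,7): XOR of data positions = 0⊕1⊕1 = 0
p4 (pos 4,5,6,7): XOR of data positions = 1⊕1⊕1 = 1
Codeword: 0001111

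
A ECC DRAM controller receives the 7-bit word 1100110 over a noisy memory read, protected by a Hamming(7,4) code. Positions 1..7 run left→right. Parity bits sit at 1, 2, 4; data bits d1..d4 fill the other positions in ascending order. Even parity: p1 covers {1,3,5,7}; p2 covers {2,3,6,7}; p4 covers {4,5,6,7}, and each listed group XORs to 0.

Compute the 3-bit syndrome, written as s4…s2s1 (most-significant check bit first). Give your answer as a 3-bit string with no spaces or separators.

s1 (pos 1,3,5,7): 1⊕0⊕1⊕0 = 0
s2 (pos 2,3,6,7): 1⊕0⊕1⊕0 = 0
s4 (pos 4,5,6,7): 0⊕1⊕1⊕0 = 0
Syndrome s4…s1 = 000 → no error.

000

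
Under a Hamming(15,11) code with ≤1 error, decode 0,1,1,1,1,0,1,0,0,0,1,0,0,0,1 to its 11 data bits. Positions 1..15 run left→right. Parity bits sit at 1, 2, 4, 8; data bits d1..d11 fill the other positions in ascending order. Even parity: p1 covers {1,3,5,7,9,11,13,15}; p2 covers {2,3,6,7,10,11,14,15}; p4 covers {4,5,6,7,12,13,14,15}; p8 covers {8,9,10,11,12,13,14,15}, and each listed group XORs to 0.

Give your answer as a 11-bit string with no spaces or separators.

01010010001

s1 (pos 1,3,5,7,9,11,13,15): 0⊕1⊕1⊕1⊕0⊕1⊕0⊕1 = 1
s2 (pos 2,3,6,7,10,11,14,15): 1⊕1⊕0⊕1⊕0⊕1⊕0⊕1 = 1
s4 (pos 4,5,6,7,12,13,14,15): 1⊕1⊕0⊕1⊕0⊕0⊕0⊕1 = 0
s8 (pos 8,9,10,11,12,13,14,15): 0⊕0⊕0⊕1⊕0⊕0⊕0⊕1 = 0
Syndrome s8…s1 = 0011 → error at position 3.
Flip position 3: 011110100010001 → 010110100010001
Read data bits from positions 3,5,6,7,9,10,11,12,13,14,15: 01010010001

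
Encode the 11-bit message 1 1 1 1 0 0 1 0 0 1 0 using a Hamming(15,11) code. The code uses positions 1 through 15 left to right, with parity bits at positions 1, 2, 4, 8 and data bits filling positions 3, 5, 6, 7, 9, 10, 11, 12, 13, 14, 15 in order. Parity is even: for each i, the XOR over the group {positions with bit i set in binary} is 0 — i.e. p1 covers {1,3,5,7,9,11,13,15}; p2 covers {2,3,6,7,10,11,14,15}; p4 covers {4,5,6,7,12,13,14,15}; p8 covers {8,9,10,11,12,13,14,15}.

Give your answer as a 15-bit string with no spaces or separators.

011011100010010

Place data at non-parity positions: p1 p2 1 p4 1 1 1 p8 0 0 1 0 0 1 0
p1 (pos 1,3,5,7,9,11,13,15): XOR of data positions = 1⊕1⊕1⊕0⊕1⊕0⊕0 = 0
p2 (pos 2,3,6,7,10,11,14,15): XOR of data positions = 1⊕1⊕1⊕0⊕1⊕1⊕0 = 1
p4 (pos 4,5,6,7,12,13,14,15): XOR of data positions = 1⊕1⊕1⊕0⊕0⊕1⊕0 = 0
p8 (pos 8,9,10,11,12,13,14,15): XOR of data positions = 0⊕0⊕1⊕0⊕0⊕1⊕0 = 0
Codeword: 011011100010010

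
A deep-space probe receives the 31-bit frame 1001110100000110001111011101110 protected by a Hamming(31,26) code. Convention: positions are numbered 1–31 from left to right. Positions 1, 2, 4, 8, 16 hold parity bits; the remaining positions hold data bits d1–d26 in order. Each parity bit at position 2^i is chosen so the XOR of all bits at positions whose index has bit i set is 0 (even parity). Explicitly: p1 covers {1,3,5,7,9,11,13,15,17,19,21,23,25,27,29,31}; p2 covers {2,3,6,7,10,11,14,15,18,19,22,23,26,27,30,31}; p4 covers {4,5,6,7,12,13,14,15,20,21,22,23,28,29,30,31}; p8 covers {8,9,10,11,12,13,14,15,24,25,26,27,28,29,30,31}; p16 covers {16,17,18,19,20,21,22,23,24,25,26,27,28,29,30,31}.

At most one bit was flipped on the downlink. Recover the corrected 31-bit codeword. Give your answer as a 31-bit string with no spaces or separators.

s1 (pos 1,3,5,7,9,11,13,15,17,19,21,23,25,27,29,31): 1⊕0⊕1⊕0⊕0⊕0⊕0⊕1⊕0⊕1⊕1⊕0⊕1⊕0⊕1⊕0 = 1
s2 (pos 2,3,6,7,10,11,14,15,18,19,22,23,26,27,30,31): 0⊕0⊕1⊕0⊕0⊕0⊕1⊕1⊕0⊕1⊕1⊕0⊕1⊕0⊕1⊕0 = 1
s4 (pos 4,5,6,7,12,13,14,15,20,21,22,23,28,29,30,31): 1⊕1⊕1⊕0⊕0⊕0⊕1⊕1⊕1⊕1⊕1⊕0⊕1⊕1⊕1⊕0 = 1
s8 (pos 8,9,10,11,12,13,14,15,24,25,26,27,28,29,30,31): 1⊕0⊕0⊕0⊕0⊕0⊕1⊕1⊕1⊕1⊕1⊕0⊕1⊕1⊕1⊕0 = 1
s16 (pos 16,17,18,19,20,21,22,23,24,25,26,27,28,29,30,31): 0⊕0⊕0⊕1⊕1⊕1⊕1⊕0⊕1⊕1⊕1⊕0⊕1⊕1⊕1⊕0 = 0
Syndrome s16…s1 = 01111 → error at position 15.
Flip position 15: 1001110100000110001111011101110 → 1001110100000100001111011101110

1001110100000100001111011101110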